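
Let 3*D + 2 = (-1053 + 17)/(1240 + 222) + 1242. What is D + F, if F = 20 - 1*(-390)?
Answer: 601684/731 ≈ 823.10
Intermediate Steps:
D = 301974/731 (D = -2/3 + ((-1053 + 17)/(1240 + 222) + 1242)/3 = -2/3 + (-1036/1462 + 1242)/3 = -2/3 + (-1036*1/1462 + 1242)/3 = -2/3 + (-518/731 + 1242)/3 = -2/3 + (1/3)*(907384/731) = -2/3 + 907384/2193 = 301974/731 ≈ 413.10)
F = 410 (F = 20 + 390 = 410)
D + F = 301974/731 + 410 = 601684/731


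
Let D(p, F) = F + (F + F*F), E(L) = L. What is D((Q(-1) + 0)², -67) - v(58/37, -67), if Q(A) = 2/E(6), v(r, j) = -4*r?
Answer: 161367/37 ≈ 4361.3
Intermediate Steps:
Q(A) = ⅓ (Q(A) = 2/6 = 2*(⅙) = ⅓)
D(p, F) = F² + 2*F (D(p, F) = F + (F + F²) = F² + 2*F)
D((Q(-1) + 0)², -67) - v(58/37, -67) = -67*(2 - 67) - (-4)*58/37 = -67*(-65) - (-4)*58*(1/37) = 4355 - (-4)*58/37 = 4355 - 1*(-232/37) = 4355 + 232/37 = 161367/37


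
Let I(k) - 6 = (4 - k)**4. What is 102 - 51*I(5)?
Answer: -255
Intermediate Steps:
I(k) = 6 + (4 - k)**4
102 - 51*I(5) = 102 - 51*(6 + (-4 + 5)**4) = 102 - 51*(6 + 1**4) = 102 - 51*(6 + 1) = 102 - 51*7 = 102 - 357 = -255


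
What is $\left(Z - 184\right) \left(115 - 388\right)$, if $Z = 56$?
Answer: $34944$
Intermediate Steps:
$\left(Z - 184\right) \left(115 - 388\right) = \left(56 - 184\right) \left(115 - 388\right) = \left(-128\right) \left(-273\right) = 34944$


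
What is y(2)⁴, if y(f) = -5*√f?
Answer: 2500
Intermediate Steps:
y(2)⁴ = (-5*√2)⁴ = 2500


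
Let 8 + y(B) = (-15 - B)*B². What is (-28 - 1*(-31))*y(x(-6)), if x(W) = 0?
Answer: -24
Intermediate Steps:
y(B) = -8 + B²*(-15 - B) (y(B) = -8 + (-15 - B)*B² = -8 + B²*(-15 - B))
(-28 - 1*(-31))*y(x(-6)) = (-28 - 1*(-31))*(-8 - 1*0³ - 15*0²) = (-28 + 31)*(-8 - 1*0 - 15*0) = 3*(-8 + 0 + 0) = 3*(-8) = -24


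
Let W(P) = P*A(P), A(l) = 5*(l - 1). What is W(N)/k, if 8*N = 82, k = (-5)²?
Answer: 1517/80 ≈ 18.962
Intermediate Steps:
k = 25
A(l) = -5 + 5*l (A(l) = 5*(-1 + l) = -5 + 5*l)
N = 41/4 (N = (⅛)*82 = 41/4 ≈ 10.250)
W(P) = P*(-5 + 5*P)
W(N)/k = (5*(41/4)*(-1 + 41/4))/25 = (5*(41/4)*(37/4))*(1/25) = (7585/16)*(1/25) = 1517/80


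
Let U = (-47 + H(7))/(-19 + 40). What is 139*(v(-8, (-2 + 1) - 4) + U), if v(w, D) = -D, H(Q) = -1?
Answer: 2641/7 ≈ 377.29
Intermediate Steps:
U = -16/7 (U = (-47 - 1)/(-19 + 40) = -48/21 = -48*1/21 = -16/7 ≈ -2.2857)
139*(v(-8, (-2 + 1) - 4) + U) = 139*(-((-2 + 1) - 4) - 16/7) = 139*(-(-1 - 4) - 16/7) = 139*(-1*(-5) - 16/7) = 139*(5 - 16/7) = 139*(19/7) = 2641/7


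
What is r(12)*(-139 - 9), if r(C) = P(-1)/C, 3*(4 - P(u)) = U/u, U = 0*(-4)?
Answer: -148/3 ≈ -49.333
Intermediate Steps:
U = 0
P(u) = 4 (P(u) = 4 - 0/u = 4 - ⅓*0 = 4 + 0 = 4)
r(C) = 4/C
r(12)*(-139 - 9) = (4/12)*(-139 - 9) = (4*(1/12))*(-148) = (⅓)*(-148) = -148/3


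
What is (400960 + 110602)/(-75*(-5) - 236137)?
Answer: -255781/117881 ≈ -2.1698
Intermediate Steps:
(400960 + 110602)/(-75*(-5) - 236137) = 511562/(375 - 236137) = 511562/(-235762) = 511562*(-1/235762) = -255781/117881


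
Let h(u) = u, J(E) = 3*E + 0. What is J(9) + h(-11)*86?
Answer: -919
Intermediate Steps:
J(E) = 3*E
J(9) + h(-11)*86 = 3*9 - 11*86 = 27 - 946 = -919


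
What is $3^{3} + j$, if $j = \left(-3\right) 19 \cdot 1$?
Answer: $-30$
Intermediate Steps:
$j = -57$ ($j = \left(-57\right) 1 = -57$)
$3^{3} + j = 3^{3} - 57 = 27 - 57 = -30$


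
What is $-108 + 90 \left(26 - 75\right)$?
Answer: $-4518$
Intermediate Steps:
$-108 + 90 \left(26 - 75\right) = -108 + 90 \left(-49\right) = -108 - 4410 = -4518$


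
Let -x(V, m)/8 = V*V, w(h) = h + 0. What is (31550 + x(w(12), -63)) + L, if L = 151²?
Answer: 53199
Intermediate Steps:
w(h) = h
x(V, m) = -8*V² (x(V, m) = -8*V*V = -8*V²)
L = 22801
(31550 + x(w(12), -63)) + L = (31550 - 8*12²) + 22801 = (31550 - 8*144) + 22801 = (31550 - 1152) + 22801 = 30398 + 22801 = 53199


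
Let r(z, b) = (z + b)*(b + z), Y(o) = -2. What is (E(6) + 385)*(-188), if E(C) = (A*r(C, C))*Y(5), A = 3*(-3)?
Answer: -559676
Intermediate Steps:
A = -9
r(z, b) = (b + z)² (r(z, b) = (b + z)*(b + z) = (b + z)²)
E(C) = 72*C² (E(C) = -9*(C + C)²*(-2) = -9*4*C²*(-2) = -36*C²*(-2) = 72*C²)
(E(6) + 385)*(-188) = (72*6² + 385)*(-188) = (72*36 + 385)*(-188) = (2592 + 385)*(-188) = 2977*(-188) = -559676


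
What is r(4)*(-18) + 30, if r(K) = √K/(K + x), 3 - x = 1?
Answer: 24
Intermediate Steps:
x = 2 (x = 3 - 1*1 = 3 - 1 = 2)
r(K) = √K/(2 + K) (r(K) = √K/(K + 2) = √K/(2 + K))
r(4)*(-18) + 30 = (√4/(2 + 4))*(-18) + 30 = (2/6)*(-18) + 30 = (2*(⅙))*(-18) + 30 = (⅓)*(-18) + 30 = -6 + 30 = 24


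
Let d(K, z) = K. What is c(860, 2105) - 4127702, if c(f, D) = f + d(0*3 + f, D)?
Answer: -4125982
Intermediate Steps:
c(f, D) = 2*f (c(f, D) = f + (0*3 + f) = f + (0 + f) = f + f = 2*f)
c(860, 2105) - 4127702 = 2*860 - 4127702 = 1720 - 4127702 = -4125982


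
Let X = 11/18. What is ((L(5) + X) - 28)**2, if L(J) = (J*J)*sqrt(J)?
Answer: 1255549/324 - 12325*sqrt(5)/9 ≈ 812.98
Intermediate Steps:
X = 11/18 (X = 11*(1/18) = 11/18 ≈ 0.61111)
L(J) = J**(5/2) (L(J) = J**2*sqrt(J) = J**(5/2))
((L(5) + X) - 28)**2 = ((5**(5/2) + 11/18) - 28)**2 = ((25*sqrt(5) + 11/18) - 28)**2 = ((11/18 + 25*sqrt(5)) - 28)**2 = (-493/18 + 25*sqrt(5))**2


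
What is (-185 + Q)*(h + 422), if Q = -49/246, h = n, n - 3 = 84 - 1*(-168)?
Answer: -30843443/246 ≈ -1.2538e+5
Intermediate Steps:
n = 255 (n = 3 + (84 - 1*(-168)) = 3 + (84 + 168) = 3 + 252 = 255)
h = 255
Q = -49/246 (Q = -49*1/246 = -49/246 ≈ -0.19919)
(-185 + Q)*(h + 422) = (-185 - 49/246)*(255 + 422) = -45559/246*677 = -30843443/246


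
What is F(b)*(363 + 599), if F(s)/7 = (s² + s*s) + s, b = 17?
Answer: 4006730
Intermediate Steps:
F(s) = 7*s + 14*s² (F(s) = 7*((s² + s*s) + s) = 7*((s² + s²) + s) = 7*(2*s² + s) = 7*(s + 2*s²) = 7*s + 14*s²)
F(b)*(363 + 599) = (7*17*(1 + 2*17))*(363 + 599) = (7*17*(1 + 34))*962 = (7*17*35)*962 = 4165*962 = 4006730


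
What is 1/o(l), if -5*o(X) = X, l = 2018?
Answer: -5/2018 ≈ -0.0024777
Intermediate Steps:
o(X) = -X/5
1/o(l) = 1/(-⅕*2018) = 1/(-2018/5) = -5/2018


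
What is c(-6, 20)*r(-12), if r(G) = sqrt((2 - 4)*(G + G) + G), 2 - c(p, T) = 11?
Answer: -54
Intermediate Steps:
c(p, T) = -9 (c(p, T) = 2 - 1*11 = 2 - 11 = -9)
r(G) = sqrt(3)*sqrt(-G) (r(G) = sqrt(-4*G + G) = sqrt(-3*G) = sqrt(3)*sqrt(-G))
c(-6, 20)*r(-12) = -9*sqrt(3)*sqrt(-1*(-12)) = -9*sqrt(3)*sqrt(12) = -9*sqrt(3)*2*sqrt(3) = -9*6 = -54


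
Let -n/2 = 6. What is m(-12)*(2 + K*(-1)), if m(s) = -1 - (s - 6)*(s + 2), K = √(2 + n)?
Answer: -362 + 181*I*√10 ≈ -362.0 + 572.37*I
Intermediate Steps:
n = -12 (n = -2*6 = -12)
K = I*√10 (K = √(2 - 12) = √(-10) = I*√10 ≈ 3.1623*I)
m(s) = -1 - (-6 + s)*(2 + s)
m(-12)*(2 + K*(-1)) = (11 - 1*(-12)² + 4*(-12))*(2 + (I*√10)*(-1)) = (11 - 1*144 - 48)*(2 - I*√10) = (11 - 144 - 48)*(2 - I*√10) = -181*(2 - I*√10) = -362 + 181*I*√10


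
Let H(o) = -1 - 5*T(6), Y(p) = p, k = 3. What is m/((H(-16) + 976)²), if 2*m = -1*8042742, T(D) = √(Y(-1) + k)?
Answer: -152920675017/36143713225 - 313666938*√2/7228742645 ≈ -4.2923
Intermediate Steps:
T(D) = √2 (T(D) = √(-1 + 3) = √2)
H(o) = -1 - 5*√2
m = -4021371 (m = (-1*8042742)/2 = (½)*(-8042742) = -4021371)
m/((H(-16) + 976)²) = -4021371/((-1 - 5*√2) + 976)² = -4021371/(975 - 5*√2)²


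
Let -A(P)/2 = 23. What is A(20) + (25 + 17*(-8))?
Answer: -157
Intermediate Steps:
A(P) = -46 (A(P) = -2*23 = -46)
A(20) + (25 + 17*(-8)) = -46 + (25 + 17*(-8)) = -46 + (25 - 136) = -46 - 111 = -157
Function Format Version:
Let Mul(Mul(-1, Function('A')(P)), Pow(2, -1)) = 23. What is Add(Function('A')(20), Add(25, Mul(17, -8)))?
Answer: -157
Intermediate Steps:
Function('A')(P) = -46 (Function('A')(P) = Mul(-2, 23) = -46)
Add(Function('A')(20), Add(25, Mul(17, -8))) = Add(-46, Add(25, Mul(17, -8))) = Add(-46, Add(25, -136)) = Add(-46, -111) = -157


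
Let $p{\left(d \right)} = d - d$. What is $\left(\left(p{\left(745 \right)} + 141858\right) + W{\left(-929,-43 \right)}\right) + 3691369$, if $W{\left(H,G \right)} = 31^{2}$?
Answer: $3834188$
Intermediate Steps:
$W{\left(H,G \right)} = 961$
$p{\left(d \right)} = 0$
$\left(\left(p{\left(745 \right)} + 141858\right) + W{\left(-929,-43 \right)}\right) + 3691369 = \left(\left(0 + 141858\right) + 961\right) + 3691369 = \left(141858 + 961\right) + 3691369 = 142819 + 3691369 = 3834188$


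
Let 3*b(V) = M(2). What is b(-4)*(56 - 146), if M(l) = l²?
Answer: -120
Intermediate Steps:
b(V) = 4/3 (b(V) = (⅓)*2² = (⅓)*4 = 4/3)
b(-4)*(56 - 146) = 4*(56 - 146)/3 = (4/3)*(-90) = -120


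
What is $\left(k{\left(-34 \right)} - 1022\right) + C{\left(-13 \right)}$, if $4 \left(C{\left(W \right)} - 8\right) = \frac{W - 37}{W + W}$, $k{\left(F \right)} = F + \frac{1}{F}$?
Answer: $- \frac{926033}{884} \approx -1047.5$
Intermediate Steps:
$C{\left(W \right)} = 8 + \frac{-37 + W}{8 W}$ ($C{\left(W \right)} = 8 + \frac{\left(W - 37\right) \frac{1}{W + W}}{4} = 8 + \frac{\left(-37 + W\right) \frac{1}{2 W}}{4} = 8 + \frac{\frac{1}{2} \frac{1}{W} \left(-37 + W\right)}{4} = 8 + \frac{-37 + W}{8 W}$)
$\left(k{\left(-34 \right)} - 1022\right) + C{\left(-13 \right)} = \left(\left(-34 + \frac{1}{-34}\right) - 1022\right) + \frac{-37 + 65 \left(-13\right)}{8 \left(-13\right)} = \left(\left(-34 - \frac{1}{34}\right) - 1022\right) + \frac{1}{8} \left(- \frac{1}{13}\right) \left(-37 - 845\right) = \left(- \frac{1157}{34} - 1022\right) + \frac{1}{8} \left(- \frac{1}{13}\right) \left(-882\right) = - \frac{35905}{34} + \frac{441}{52} = - \frac{926033}{884}$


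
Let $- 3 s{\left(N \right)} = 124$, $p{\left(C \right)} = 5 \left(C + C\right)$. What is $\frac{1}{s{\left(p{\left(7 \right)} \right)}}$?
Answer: $- \frac{3}{124} \approx -0.024194$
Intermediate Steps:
$p{\left(C \right)} = 10 C$ ($p{\left(C \right)} = 5 \cdot 2 C = 10 C$)
$s{\left(N \right)} = - \frac{124}{3}$ ($s{\left(N \right)} = \left(- \frac{1}{3}\right) 124 = - \frac{124}{3}$)
$\frac{1}{s{\left(p{\left(7 \right)} \right)}} = \frac{1}{- \frac{124}{3}} = - \frac{3}{124}$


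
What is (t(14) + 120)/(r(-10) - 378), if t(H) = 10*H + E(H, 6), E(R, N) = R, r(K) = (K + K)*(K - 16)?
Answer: 137/71 ≈ 1.9296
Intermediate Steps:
r(K) = 2*K*(-16 + K) (r(K) = (2*K)*(-16 + K) = 2*K*(-16 + K))
t(H) = 11*H (t(H) = 10*H + H = 11*H)
(t(14) + 120)/(r(-10) - 378) = (11*14 + 120)/(2*(-10)*(-16 - 10) - 378) = (154 + 120)/(2*(-10)*(-26) - 378) = 274/(520 - 378) = 274/142 = 274*(1/142) = 137/71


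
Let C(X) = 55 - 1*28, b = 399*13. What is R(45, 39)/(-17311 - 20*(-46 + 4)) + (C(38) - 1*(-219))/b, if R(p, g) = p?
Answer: 13987/312949 ≈ 0.044694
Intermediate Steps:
b = 5187
C(X) = 27 (C(X) = 55 - 28 = 27)
R(45, 39)/(-17311 - 20*(-46 + 4)) + (C(38) - 1*(-219))/b = 45/(-17311 - 20*(-46 + 4)) + (27 - 1*(-219))/5187 = 45/(-17311 - 20*(-42)) + (27 + 219)*(1/5187) = 45/(-17311 - 1*(-840)) + 246*(1/5187) = 45/(-17311 + 840) + 82/1729 = 45/(-16471) + 82/1729 = 45*(-1/16471) + 82/1729 = -45/16471 + 82/1729 = 13987/312949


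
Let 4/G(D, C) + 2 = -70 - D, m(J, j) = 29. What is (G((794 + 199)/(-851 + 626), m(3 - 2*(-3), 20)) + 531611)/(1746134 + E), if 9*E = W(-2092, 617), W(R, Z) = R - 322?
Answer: 24252622731/79648142648 ≈ 0.30450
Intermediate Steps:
W(R, Z) = -322 + R
E = -2414/9 (E = (-322 - 2092)/9 = (⅑)*(-2414) = -2414/9 ≈ -268.22)
G(D, C) = 4/(-72 - D) (G(D, C) = 4/(-2 + (-70 - D)) = 4/(-72 - D))
(G((794 + 199)/(-851 + 626), m(3 - 2*(-3), 20)) + 531611)/(1746134 + E) = (-4/(72 + (794 + 199)/(-851 + 626)) + 531611)/(1746134 - 2414/9) = (-4/(72 + 993/(-225)) + 531611)/(15712792/9) = (-4/(72 + 993*(-1/225)) + 531611)*(9/15712792) = (-4/(72 - 331/75) + 531611)*(9/15712792) = (-4/5069/75 + 531611)*(9/15712792) = (-4*75/5069 + 531611)*(9/15712792) = (-300/5069 + 531611)*(9/15712792) = (2694735859/5069)*(9/15712792) = 24252622731/79648142648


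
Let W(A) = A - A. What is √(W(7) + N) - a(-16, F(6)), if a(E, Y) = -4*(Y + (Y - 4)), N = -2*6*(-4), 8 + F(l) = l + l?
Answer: 16 + 4*√3 ≈ 22.928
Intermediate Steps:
F(l) = -8 + 2*l (F(l) = -8 + (l + l) = -8 + 2*l)
W(A) = 0
N = 48 (N = -12*(-4) = 48)
a(E, Y) = 16 - 8*Y (a(E, Y) = -4*(Y + (-4 + Y)) = -4*(-4 + 2*Y) = 16 - 8*Y)
√(W(7) + N) - a(-16, F(6)) = √(0 + 48) - (16 - 8*(-8 + 2*6)) = √48 - (16 - 8*(-8 + 12)) = 4*√3 - (16 - 8*4) = 4*√3 - (16 - 32) = 4*√3 - 1*(-16) = 4*√3 + 16 = 16 + 4*√3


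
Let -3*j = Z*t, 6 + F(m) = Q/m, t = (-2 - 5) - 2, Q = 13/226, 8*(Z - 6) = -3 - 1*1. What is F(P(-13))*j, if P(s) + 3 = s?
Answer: -716397/7232 ≈ -99.059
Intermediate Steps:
Z = 11/2 (Z = 6 + (-3 - 1*1)/8 = 6 + (-3 - 1)/8 = 6 + (⅛)*(-4) = 6 - ½ = 11/2 ≈ 5.5000)
P(s) = -3 + s
Q = 13/226 (Q = 13*(1/226) = 13/226 ≈ 0.057522)
t = -9 (t = -7 - 2 = -9)
F(m) = -6 + 13/(226*m)
j = 33/2 (j = -11*(-9)/6 = -⅓*(-99/2) = 33/2 ≈ 16.500)
F(P(-13))*j = (-6 + 13/(226*(-3 - 13)))*(33/2) = (-6 + (13/226)/(-16))*(33/2) = (-6 + (13/226)*(-1/16))*(33/2) = (-6 - 13/3616)*(33/2) = -21709/3616*33/2 = -716397/7232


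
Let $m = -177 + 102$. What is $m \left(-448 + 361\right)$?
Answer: $6525$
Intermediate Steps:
$m = -75$
$m \left(-448 + 361\right) = - 75 \left(-448 + 361\right) = \left(-75\right) \left(-87\right) = 6525$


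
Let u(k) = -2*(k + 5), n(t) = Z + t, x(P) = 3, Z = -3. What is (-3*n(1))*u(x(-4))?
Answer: -96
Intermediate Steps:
n(t) = -3 + t
u(k) = -10 - 2*k (u(k) = -2*(5 + k) = -10 - 2*k)
(-3*n(1))*u(x(-4)) = (-3*(-3 + 1))*(-10 - 2*3) = (-3*(-2))*(-10 - 6) = 6*(-16) = -96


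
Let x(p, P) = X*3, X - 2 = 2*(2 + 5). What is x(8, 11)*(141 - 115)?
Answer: 1248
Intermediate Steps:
X = 16 (X = 2 + 2*(2 + 5) = 2 + 2*7 = 2 + 14 = 16)
x(p, P) = 48 (x(p, P) = 16*3 = 48)
x(8, 11)*(141 - 115) = 48*(141 - 115) = 48*26 = 1248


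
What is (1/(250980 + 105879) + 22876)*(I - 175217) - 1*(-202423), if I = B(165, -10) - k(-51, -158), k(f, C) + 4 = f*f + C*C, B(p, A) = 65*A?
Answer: -1660613560761223/356859 ≈ -4.6534e+9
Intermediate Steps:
k(f, C) = -4 + C² + f² (k(f, C) = -4 + (f*f + C*C) = -4 + (f² + C²) = -4 + (C² + f²) = -4 + C² + f²)
I = -28211 (I = 65*(-10) - (-4 + (-158)² + (-51)²) = -650 - (-4 + 24964 + 2601) = -650 - 1*27561 = -650 - 27561 = -28211)
(1/(250980 + 105879) + 22876)*(I - 175217) - 1*(-202423) = (1/(250980 + 105879) + 22876)*(-28211 - 175217) - 1*(-202423) = (1/356859 + 22876)*(-203428) + 202423 = (8163506485/356859)*(-203428) + 202423 = -1660685797230580/356859 + 202423 = -1660613560761223/356859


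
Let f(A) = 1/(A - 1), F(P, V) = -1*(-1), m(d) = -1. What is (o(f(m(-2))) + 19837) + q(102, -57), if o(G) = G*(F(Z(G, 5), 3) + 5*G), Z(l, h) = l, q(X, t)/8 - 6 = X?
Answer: 82807/4 ≈ 20702.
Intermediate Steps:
q(X, t) = 48 + 8*X
F(P, V) = 1
f(A) = 1/(-1 + A)
o(G) = G*(1 + 5*G)
(o(f(m(-2))) + 19837) + q(102, -57) = ((1 + 5/(-1 - 1))/(-1 - 1) + 19837) + (48 + 8*102) = ((1 + 5/(-2))/(-2) + 19837) + (48 + 816) = (-(1 + 5*(-½))/2 + 19837) + 864 = (-(1 - 5/2)/2 + 19837) + 864 = (-½*(-3/2) + 19837) + 864 = (¾ + 19837) + 864 = 79351/4 + 864 = 82807/4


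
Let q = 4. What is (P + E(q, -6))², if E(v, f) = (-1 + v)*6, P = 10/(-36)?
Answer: 101761/324 ≈ 314.08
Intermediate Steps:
P = -5/18 (P = 10*(-1/36) = -5/18 ≈ -0.27778)
E(v, f) = -6 + 6*v
(P + E(q, -6))² = (-5/18 + (-6 + 6*4))² = (-5/18 + (-6 + 24))² = (-5/18 + 18)² = (319/18)² = 101761/324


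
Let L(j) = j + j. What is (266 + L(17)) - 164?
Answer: 136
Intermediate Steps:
L(j) = 2*j
(266 + L(17)) - 164 = (266 + 2*17) - 164 = (266 + 34) - 164 = 300 - 164 = 136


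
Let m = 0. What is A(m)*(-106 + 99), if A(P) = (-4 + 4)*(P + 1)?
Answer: 0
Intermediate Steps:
A(P) = 0 (A(P) = 0*(1 + P) = 0)
A(m)*(-106 + 99) = 0*(-106 + 99) = 0*(-7) = 0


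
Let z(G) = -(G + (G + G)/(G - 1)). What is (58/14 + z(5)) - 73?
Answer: -1069/14 ≈ -76.357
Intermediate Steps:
z(G) = -G - 2*G/(-1 + G) (z(G) = -(G + (2*G)/(-1 + G)) = -(G + 2*G/(-1 + G)) = -G - 2*G/(-1 + G))
(58/14 + z(5)) - 73 = (58/14 - 1*5*(1 + 5)/(-1 + 5)) - 73 = (58*(1/14) - 1*5*6/4) - 73 = (29/7 - 1*5*1/4*6) - 73 = (29/7 - 15/2) - 73 = -47/14 - 73 = -1069/14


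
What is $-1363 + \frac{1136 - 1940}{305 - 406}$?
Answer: $- \frac{136859}{101} \approx -1355.0$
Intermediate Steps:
$-1363 + \frac{1136 - 1940}{305 - 406} = -1363 - \frac{804}{-101} = -1363 - - \frac{804}{101} = -1363 + \frac{804}{101} = - \frac{136859}{101}$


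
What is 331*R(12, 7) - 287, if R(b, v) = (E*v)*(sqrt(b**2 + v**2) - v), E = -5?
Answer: 80808 - 11585*sqrt(193) ≈ -80136.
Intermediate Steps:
R(b, v) = -5*v*(sqrt(b**2 + v**2) - v) (R(b, v) = (-5*v)*(sqrt(b**2 + v**2) - v) = -5*v*(sqrt(b**2 + v**2) - v))
331*R(12, 7) - 287 = 331*(5*7*(7 - sqrt(12**2 + 7**2))) - 287 = 331*(5*7*(7 - sqrt(144 + 49))) - 287 = 331*(5*7*(7 - sqrt(193))) - 287 = 331*(245 - 35*sqrt(193)) - 287 = (81095 - 11585*sqrt(193)) - 287 = 80808 - 11585*sqrt(193)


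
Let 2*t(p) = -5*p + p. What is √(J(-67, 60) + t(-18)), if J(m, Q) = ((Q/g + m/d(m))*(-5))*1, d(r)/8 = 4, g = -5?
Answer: √6814/8 ≈ 10.318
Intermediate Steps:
t(p) = -2*p (t(p) = (-5*p + p)/2 = (-4*p)/2 = -2*p)
d(r) = 32 (d(r) = 8*4 = 32)
J(m, Q) = Q - 5*m/32 (J(m, Q) = ((Q/(-5) + m/32)*(-5))*1 = ((Q*(-⅕) + m*(1/32))*(-5))*1 = ((-Q/5 + m/32)*(-5))*1 = (Q - 5*m/32)*1 = Q - 5*m/32)
√(J(-67, 60) + t(-18)) = √((60 - 5/32*(-67)) - 2*(-18)) = √((60 + 335/32) + 36) = √(2255/32 + 36) = √(3407/32) = √6814/8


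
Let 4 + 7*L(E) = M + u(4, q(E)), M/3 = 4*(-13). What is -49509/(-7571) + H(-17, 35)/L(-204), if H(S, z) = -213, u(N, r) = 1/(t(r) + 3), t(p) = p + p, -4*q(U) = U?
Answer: 2016979596/127185229 ≈ 15.859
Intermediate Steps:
q(U) = -U/4
t(p) = 2*p
u(N, r) = 1/(3 + 2*r) (u(N, r) = 1/(2*r + 3) = 1/(3 + 2*r))
M = -156 (M = 3*(4*(-13)) = 3*(-52) = -156)
L(E) = -160/7 + 1/(7*(3 - E/2)) (L(E) = -4/7 + (-156 + 1/(3 + 2*(-E/4)))/7 = -4/7 + (-156 + 1/(3 - E/2))/7 = -4/7 + (-156/7 + 1/(7*(3 - E/2))) = -160/7 + 1/(7*(3 - E/2)))
-49509/(-7571) + H(-17, 35)/L(-204) = -49509/(-7571) - 213*7*(6 - 1*(-204))/(2*(-479 + 80*(-204))) = -49509*(-1/7571) - 213*7*(6 + 204)/(2*(-479 - 16320)) = 49509/7571 - 213/((2/7)*(-16799)/210) = 49509/7571 - 213/((2/7)*(1/210)*(-16799)) = 49509/7571 - 213/(-16799/735) = 49509/7571 - 213*(-735/16799) = 49509/7571 + 156555/16799 = 2016979596/127185229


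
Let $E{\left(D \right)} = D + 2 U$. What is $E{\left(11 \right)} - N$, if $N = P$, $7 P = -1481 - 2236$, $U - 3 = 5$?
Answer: $558$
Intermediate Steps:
$U = 8$ ($U = 3 + 5 = 8$)
$P = -531$ ($P = \frac{-1481 - 2236}{7} = \frac{1}{7} \left(-3717\right) = -531$)
$N = -531$
$E{\left(D \right)} = 16 + D$ ($E{\left(D \right)} = D + 2 \cdot 8 = D + 16 = 16 + D$)
$E{\left(11 \right)} - N = \left(16 + 11\right) - -531 = 27 + 531 = 558$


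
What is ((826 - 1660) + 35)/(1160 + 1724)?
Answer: -799/2884 ≈ -0.27705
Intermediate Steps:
((826 - 1660) + 35)/(1160 + 1724) = (-834 + 35)/2884 = -799*1/2884 = -799/2884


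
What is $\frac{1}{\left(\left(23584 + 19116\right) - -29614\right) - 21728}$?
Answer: $\frac{1}{50586} \approx 1.9768 \cdot 10^{-5}$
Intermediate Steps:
$\frac{1}{\left(\left(23584 + 19116\right) - -29614\right) - 21728} = \frac{1}{\left(42700 + 29614\right) - 21728} = \frac{1}{72314 - 21728} = \frac{1}{50586}$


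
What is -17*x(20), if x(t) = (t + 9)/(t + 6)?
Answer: -493/26 ≈ -18.962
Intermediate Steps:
x(t) = (9 + t)/(6 + t)
-17*x(20) = -17*(9 + 20)/(6 + 20) = -17*29/26 = -493/26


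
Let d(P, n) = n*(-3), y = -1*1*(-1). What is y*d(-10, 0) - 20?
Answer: -20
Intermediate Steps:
y = 1 (y = -1*(-1) = 1)
d(P, n) = -3*n
y*d(-10, 0) - 20 = 1*(-3*0) - 20 = 1*0 - 20 = 0 - 20 = -20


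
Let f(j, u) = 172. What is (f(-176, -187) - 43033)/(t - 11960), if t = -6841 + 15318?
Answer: 14287/1161 ≈ 12.306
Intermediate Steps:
t = 8477
(f(-176, -187) - 43033)/(t - 11960) = (172 - 43033)/(8477 - 11960) = -42861/(-3483) = -42861*(-1/3483) = 14287/1161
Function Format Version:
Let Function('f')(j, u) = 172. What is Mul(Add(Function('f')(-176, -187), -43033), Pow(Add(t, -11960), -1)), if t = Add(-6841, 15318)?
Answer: Rational(14287, 1161) ≈ 12.306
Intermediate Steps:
t = 8477
Mul(Add(Function('f')(-176, -187), -43033), Pow(Add(t, -11960), -1)) = Mul(Add(172, -43033), Pow(Add(8477, -11960), -1)) = Mul(-42861, Pow(-3483, -1)) = Mul(-42861, Rational(-1, 3483)) = Rational(14287, 1161)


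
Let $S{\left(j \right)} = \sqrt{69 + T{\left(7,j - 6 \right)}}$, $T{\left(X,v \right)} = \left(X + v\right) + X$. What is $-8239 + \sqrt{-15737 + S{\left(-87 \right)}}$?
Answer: $-8239 + \sqrt{-15737 + i \sqrt{10}} \approx -8239.0 + 125.45 i$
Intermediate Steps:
$T{\left(X,v \right)} = v + 2 X$
$S{\left(j \right)} = \sqrt{77 + j}$ ($S{\left(j \right)} = \sqrt{69 + \left(\left(j - 6\right) + 2 \cdot 7\right)} = \sqrt{69 + \left(\left(-6 + j\right) + 14\right)} = \sqrt{69 + \left(8 + j\right)} = \sqrt{77 + j}$)
$-8239 + \sqrt{-15737 + S{\left(-87 \right)}} = -8239 + \sqrt{-15737 + \sqrt{77 - 87}} = -8239 + \sqrt{-15737 + \sqrt{-10}} = -8239 + \sqrt{-15737 + i \sqrt{10}}$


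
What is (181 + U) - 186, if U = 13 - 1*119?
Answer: -111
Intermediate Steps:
U = -106 (U = 13 - 119 = -106)
(181 + U) - 186 = (181 - 106) - 186 = 75 - 186 = -111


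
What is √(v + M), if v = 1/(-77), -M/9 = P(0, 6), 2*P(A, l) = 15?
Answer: I*√1601138/154 ≈ 8.2166*I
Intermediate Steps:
P(A, l) = 15/2 (P(A, l) = (½)*15 = 15/2)
M = -135/2 (M = -9*15/2 = -135/2 ≈ -67.500)
v = -1/77 ≈ -0.012987
√(v + M) = √(-1/77 - 135/2) = √(-10397/154) = I*√1601138/154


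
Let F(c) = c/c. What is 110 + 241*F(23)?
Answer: 351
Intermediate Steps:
F(c) = 1
110 + 241*F(23) = 110 + 241*1 = 110 + 241 = 351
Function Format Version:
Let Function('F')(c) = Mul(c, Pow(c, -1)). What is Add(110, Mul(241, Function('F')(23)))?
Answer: 351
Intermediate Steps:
Function('F')(c) = 1
Add(110, Mul(241, Function('F')(23))) = Add(110, Mul(241, 1)) = Add(110, 241) = 351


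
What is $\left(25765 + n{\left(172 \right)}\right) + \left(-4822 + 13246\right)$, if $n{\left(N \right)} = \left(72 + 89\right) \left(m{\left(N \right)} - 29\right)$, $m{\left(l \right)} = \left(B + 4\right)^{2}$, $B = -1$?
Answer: $30969$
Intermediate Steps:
$m{\left(l \right)} = 9$ ($m{\left(l \right)} = \left(-1 + 4\right)^{2} = 3^{2} = 9$)
$n{\left(N \right)} = -3220$ ($n{\left(N \right)} = \left(72 + 89\right) \left(9 - 29\right) = 161 \left(-20\right) = -3220$)
$\left(25765 + n{\left(172 \right)}\right) + \left(-4822 + 13246\right) = \left(25765 - 3220\right) + \left(-4822 + 13246\right) = 22545 + 8424 = 30969$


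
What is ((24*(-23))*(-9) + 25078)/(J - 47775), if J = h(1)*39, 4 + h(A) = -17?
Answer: -15023/24297 ≈ -0.61831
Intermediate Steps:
h(A) = -21 (h(A) = -4 - 17 = -21)
J = -819 (J = -21*39 = -819)
((24*(-23))*(-9) + 25078)/(J - 47775) = ((24*(-23))*(-9) + 25078)/(-819 - 47775) = (-552*(-9) + 25078)/(-48594) = (4968 + 25078)*(-1/48594) = 30046*(-1/48594) = -15023/24297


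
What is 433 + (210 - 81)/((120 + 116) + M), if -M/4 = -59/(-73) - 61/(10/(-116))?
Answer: 410495803/948136 ≈ 432.95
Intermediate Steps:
M = -1034276/365 (M = -4*(-59/(-73) - 61/(10/(-116))) = -4*(-59*(-1/73) - 61/(10*(-1/116))) = -4*(59/73 - 61/(-5/58)) = -4*(59/73 - 61*(-58/5)) = -4*(59/73 + 3538/5) = -4*258569/365 = -1034276/365 ≈ -2833.6)
433 + (210 - 81)/((120 + 116) + M) = 433 + (210 - 81)/((120 + 116) - 1034276/365) = 433 + 129/(236 - 1034276/365) = 433 + 129/(-948136/365) = 433 + 129*(-365/948136) = 433 - 47085/948136 = 410495803/948136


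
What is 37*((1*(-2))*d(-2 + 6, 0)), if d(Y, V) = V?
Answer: 0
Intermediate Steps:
37*((1*(-2))*d(-2 + 6, 0)) = 37*((1*(-2))*0) = 37*(-2*0) = 37*0 = 0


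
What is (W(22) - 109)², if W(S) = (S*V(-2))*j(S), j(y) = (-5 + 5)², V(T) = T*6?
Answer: 11881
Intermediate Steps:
V(T) = 6*T
j(y) = 0 (j(y) = 0² = 0)
W(S) = 0 (W(S) = (S*(6*(-2)))*0 = (S*(-12))*0 = -12*S*0 = 0)
(W(22) - 109)² = (0 - 109)² = (-109)² = 11881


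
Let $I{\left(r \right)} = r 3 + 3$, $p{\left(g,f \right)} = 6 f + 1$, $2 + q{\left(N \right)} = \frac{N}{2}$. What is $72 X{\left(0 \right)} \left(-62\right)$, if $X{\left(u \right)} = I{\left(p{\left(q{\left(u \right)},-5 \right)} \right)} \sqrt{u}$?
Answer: $0$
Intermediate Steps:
$q{\left(N \right)} = -2 + \frac{N}{2}$
$p{\left(g,f \right)} = 1 + 6 f$
$I{\left(r \right)} = 3 + 3 r$ ($I{\left(r \right)} = 3 r + 3 = 3 + 3 r$)
$X{\left(u \right)} = - 84 \sqrt{u}$ ($X{\left(u \right)} = \left(3 + 3 \left(1 + 6 \left(-5\right)\right)\right) \sqrt{u} = \left(3 + 3 \left(1 - 30\right)\right) \sqrt{u} = \left(3 + 3 \left(-29\right)\right) \sqrt{u} = \left(3 - 87\right) \sqrt{u} = - 84 \sqrt{u}$)
$72 X{\left(0 \right)} \left(-62\right) = 72 \left(- 84 \sqrt{0}\right) \left(-62\right) = 72 \left(\left(-84\right) 0\right) \left(-62\right) = 72 \cdot 0 \left(-62\right) = 0 \left(-62\right) = 0$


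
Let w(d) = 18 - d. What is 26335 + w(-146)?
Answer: 26499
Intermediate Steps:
26335 + w(-146) = 26335 + (18 - 1*(-146)) = 26335 + (18 + 146) = 26335 + 164 = 26499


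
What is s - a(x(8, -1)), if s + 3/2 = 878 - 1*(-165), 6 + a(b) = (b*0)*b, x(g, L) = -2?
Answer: 2095/2 ≈ 1047.5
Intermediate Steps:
a(b) = -6 (a(b) = -6 + (b*0)*b = -6 + 0*b = -6 + 0 = -6)
s = 2083/2 (s = -3/2 + (878 - 1*(-165)) = -3/2 + (878 + 165) = -3/2 + 1043 = 2083/2 ≈ 1041.5)
s - a(x(8, -1)) = 2083/2 - 1*(-6) = 2083/2 + 6 = 2095/2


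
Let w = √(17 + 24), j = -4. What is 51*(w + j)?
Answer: -204 + 51*√41 ≈ 122.56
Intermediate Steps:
w = √41 ≈ 6.4031
51*(w + j) = 51*(√41 - 4) = 51*(-4 + √41) = -204 + 51*√41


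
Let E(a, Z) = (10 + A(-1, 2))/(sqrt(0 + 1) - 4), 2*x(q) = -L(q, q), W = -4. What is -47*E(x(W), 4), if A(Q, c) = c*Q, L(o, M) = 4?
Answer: 376/3 ≈ 125.33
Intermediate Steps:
x(q) = -2 (x(q) = (-1*4)/2 = (1/2)*(-4) = -2)
A(Q, c) = Q*c
E(a, Z) = -8/3 (E(a, Z) = (10 - 1*2)/(sqrt(0 + 1) - 4) = (10 - 2)/(sqrt(1) - 4) = 8/(1 - 4) = 8/(-3) = 8*(-1/3) = -8/3)
-47*E(x(W), 4) = -47*(-8/3) = 376/3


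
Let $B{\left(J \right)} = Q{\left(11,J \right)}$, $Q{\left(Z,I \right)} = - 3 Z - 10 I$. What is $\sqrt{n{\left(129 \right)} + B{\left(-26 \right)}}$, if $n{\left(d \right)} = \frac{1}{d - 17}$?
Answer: $\frac{15 \sqrt{791}}{28} \approx 15.067$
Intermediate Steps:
$Q{\left(Z,I \right)} = - 10 I - 3 Z$
$B{\left(J \right)} = -33 - 10 J$ ($B{\left(J \right)} = - 10 J - 33 = -33 - 10 J$)
$n{\left(d \right)} = \frac{1}{-17 + d}$
$\sqrt{n{\left(129 \right)} + B{\left(-26 \right)}} = \sqrt{\frac{1}{-17 + 129} - -227} = \sqrt{\frac{1}{112} + \left(-33 + 260\right)} = \sqrt{\frac{1}{112} + 227} = \sqrt{\frac{25425}{112}} = \frac{15 \sqrt{791}}{28}$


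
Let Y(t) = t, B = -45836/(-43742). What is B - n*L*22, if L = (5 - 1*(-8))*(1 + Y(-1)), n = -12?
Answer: 22918/21871 ≈ 1.0479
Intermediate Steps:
B = 22918/21871 (B = -45836*(-1/43742) = 22918/21871 ≈ 1.0479)
L = 0 (L = (5 - 1*(-8))*(1 - 1) = (5 + 8)*0 = 13*0 = 0)
B - n*L*22 = 22918/21871 - (-12*0)*22 = 22918/21871 - 0*22 = 22918/21871 - 1*0 = 22918/21871 + 0 = 22918/21871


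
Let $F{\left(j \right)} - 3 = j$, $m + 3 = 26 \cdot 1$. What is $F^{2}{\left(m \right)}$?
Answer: $676$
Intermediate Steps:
$m = 23$ ($m = -3 + 26 \cdot 1 = -3 + 26 = 23$)
$F{\left(j \right)} = 3 + j$
$F^{2}{\left(m \right)} = \left(3 + 23\right)^{2} = 26^{2} = 676$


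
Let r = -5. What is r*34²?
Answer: -5780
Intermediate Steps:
r*34² = -5*34² = -5*1156 = -5780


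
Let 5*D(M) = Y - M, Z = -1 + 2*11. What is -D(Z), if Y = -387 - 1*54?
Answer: 462/5 ≈ 92.400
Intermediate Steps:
Z = 21 (Z = -1 + 22 = 21)
Y = -441 (Y = -387 - 54 = -441)
D(M) = -441/5 - M/5 (D(M) = (-441 - M)/5 = -441/5 - M/5)
-D(Z) = -(-441/5 - ⅕*21) = -(-441/5 - 21/5) = -1*(-462/5) = 462/5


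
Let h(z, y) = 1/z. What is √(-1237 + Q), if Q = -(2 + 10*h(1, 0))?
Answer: I*√1249 ≈ 35.341*I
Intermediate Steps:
Q = -12 (Q = -(2 + 10/1) = -(2 + 10*1) = -(2 + 10) = -1*12 = -12)
√(-1237 + Q) = √(-1237 - 12) = √(-1249) = I*√1249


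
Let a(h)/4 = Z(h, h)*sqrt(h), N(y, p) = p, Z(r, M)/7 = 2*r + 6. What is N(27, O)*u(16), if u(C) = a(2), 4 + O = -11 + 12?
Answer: -840*sqrt(2) ≈ -1187.9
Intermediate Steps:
O = -3 (O = -4 + (-11 + 12) = -4 + 1 = -3)
Z(r, M) = 42 + 14*r (Z(r, M) = 7*(2*r + 6) = 7*(6 + 2*r) = 42 + 14*r)
a(h) = 4*sqrt(h)*(42 + 14*h) (a(h) = 4*((42 + 14*h)*sqrt(h)) = 4*(sqrt(h)*(42 + 14*h)) = 4*sqrt(h)*(42 + 14*h))
u(C) = 280*sqrt(2) (u(C) = 56*sqrt(2)*(3 + 2) = 56*sqrt(2)*5 = 280*sqrt(2))
N(27, O)*u(16) = -840*sqrt(2)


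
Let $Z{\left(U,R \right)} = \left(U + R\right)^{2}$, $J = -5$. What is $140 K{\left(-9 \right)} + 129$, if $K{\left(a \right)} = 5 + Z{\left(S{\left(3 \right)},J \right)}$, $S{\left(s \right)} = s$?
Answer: $1389$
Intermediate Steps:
$Z{\left(U,R \right)} = \left(R + U\right)^{2}$
$K{\left(a \right)} = 9$ ($K{\left(a \right)} = 5 + \left(-5 + 3\right)^{2} = 5 + \left(-2\right)^{2} = 5 + 4 = 9$)
$140 K{\left(-9 \right)} + 129 = 140 \cdot 9 + 129 = 1260 + 129 = 1389$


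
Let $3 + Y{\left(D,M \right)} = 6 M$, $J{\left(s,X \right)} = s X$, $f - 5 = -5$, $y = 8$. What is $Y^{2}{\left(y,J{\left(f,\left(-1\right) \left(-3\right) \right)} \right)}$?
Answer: $9$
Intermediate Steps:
$f = 0$ ($f = 5 - 5 = 0$)
$J{\left(s,X \right)} = X s$
$Y{\left(D,M \right)} = -3 + 6 M$
$Y^{2}{\left(y,J{\left(f,\left(-1\right) \left(-3\right) \right)} \right)} = \left(-3 + 6 \left(-1\right) \left(-3\right) 0\right)^{2} = \left(-3 + 6 \cdot 3 \cdot 0\right)^{2} = \left(-3 + 6 \cdot 0\right)^{2} = \left(-3 + 0\right)^{2} = \left(-3\right)^{2} = 9$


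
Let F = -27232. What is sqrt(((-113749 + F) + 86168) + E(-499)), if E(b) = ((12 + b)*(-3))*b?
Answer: 2*I*sqrt(195963) ≈ 885.35*I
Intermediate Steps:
E(b) = b*(-36 - 3*b) (E(b) = (-36 - 3*b)*b = b*(-36 - 3*b))
sqrt(((-113749 + F) + 86168) + E(-499)) = sqrt(((-113749 - 27232) + 86168) - 3*(-499)*(12 - 499)) = sqrt((-140981 + 86168) - 3*(-499)*(-487)) = sqrt(-54813 - 729039) = sqrt(-783852) = 2*I*sqrt(195963)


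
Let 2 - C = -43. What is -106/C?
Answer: -106/45 ≈ -2.3556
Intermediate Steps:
C = 45 (C = 2 - 1*(-43) = 2 + 43 = 45)
-106/C = -106/45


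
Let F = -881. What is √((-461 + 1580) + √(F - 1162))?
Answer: √(1119 + 3*I*√227) ≈ 33.458 + 0.6755*I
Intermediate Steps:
√((-461 + 1580) + √(F - 1162)) = √((-461 + 1580) + √(-881 - 1162)) = √(1119 + √(-2043)) = √(1119 + 3*I*√227)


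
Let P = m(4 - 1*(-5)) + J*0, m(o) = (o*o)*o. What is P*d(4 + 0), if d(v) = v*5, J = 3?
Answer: 14580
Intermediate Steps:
m(o) = o³ (m(o) = o²*o = o³)
d(v) = 5*v
P = 729 (P = (4 - 1*(-5))³ + 3*0 = (4 + 5)³ + 0 = 9³ + 0 = 729 + 0 = 729)
P*d(4 + 0) = 729*(5*(4 + 0)) = 729*(5*4) = 729*20 = 14580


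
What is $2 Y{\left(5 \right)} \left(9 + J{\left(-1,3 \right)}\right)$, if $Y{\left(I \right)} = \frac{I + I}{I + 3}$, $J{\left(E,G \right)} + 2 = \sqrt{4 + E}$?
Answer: $\frac{35}{2} + \frac{5 \sqrt{3}}{2} \approx 21.83$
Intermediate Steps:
$J{\left(E,G \right)} = -2 + \sqrt{4 + E}$
$Y{\left(I \right)} = \frac{2 I}{3 + I}$
$2 Y{\left(5 \right)} \left(9 + J{\left(-1,3 \right)}\right) = 2 \cdot 2 \cdot 5 \frac{1}{3 + 5} \left(9 - \left(2 - \sqrt{4 - 1}\right)\right) = 2 \cdot 2 \cdot 5 \cdot \frac{1}{8} \left(9 - \left(2 - \sqrt{3}\right)\right) = 2 \cdot 2 \cdot 5 \cdot \frac{1}{8} \left(7 + \sqrt{3}\right) = 2 \cdot \frac{5}{4} \left(7 + \sqrt{3}\right) = \frac{5 \left(7 + \sqrt{3}\right)}{2} = \frac{35}{2} + \frac{5 \sqrt{3}}{2}$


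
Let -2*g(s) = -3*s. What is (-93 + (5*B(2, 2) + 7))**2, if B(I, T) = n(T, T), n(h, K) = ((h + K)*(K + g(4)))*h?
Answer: 54756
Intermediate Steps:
g(s) = 3*s/2 (g(s) = -(-3)*s/2 = 3*s/2)
n(h, K) = h*(6 + K)*(K + h) (n(h, K) = ((h + K)*(K + (3/2)*4))*h = ((K + h)*(K + 6))*h = ((K + h)*(6 + K))*h = ((6 + K)*(K + h))*h = h*(6 + K)*(K + h))
B(I, T) = T*(2*T**2 + 12*T) (B(I, T) = T*(T**2 + 6*T + 6*T + T*T) = T*(T**2 + 6*T + 6*T + T**2) = T*(2*T**2 + 12*T))
(-93 + (5*B(2, 2) + 7))**2 = (-93 + (5*(2*2**2*(6 + 2)) + 7))**2 = (-93 + (5*(2*4*8) + 7))**2 = (-93 + (5*64 + 7))**2 = (-93 + (320 + 7))**2 = (-93 + 327)**2 = 234**2 = 54756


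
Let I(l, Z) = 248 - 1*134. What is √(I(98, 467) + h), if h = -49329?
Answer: I*√49215 ≈ 221.84*I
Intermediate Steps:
I(l, Z) = 114 (I(l, Z) = 248 - 134 = 114)
√(I(98, 467) + h) = √(114 - 49329) = √(-49215) = I*√49215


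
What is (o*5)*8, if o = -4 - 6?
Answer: -400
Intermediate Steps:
o = -10
(o*5)*8 = -10*5*8 = -50*8 = -400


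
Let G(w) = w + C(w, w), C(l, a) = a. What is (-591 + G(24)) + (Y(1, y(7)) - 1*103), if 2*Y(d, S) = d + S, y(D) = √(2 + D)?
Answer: -644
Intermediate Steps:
Y(d, S) = S/2 + d/2 (Y(d, S) = (d + S)/2 = (S + d)/2 = S/2 + d/2)
G(w) = 2*w (G(w) = w + w = 2*w)
(-591 + G(24)) + (Y(1, y(7)) - 1*103) = (-591 + 2*24) + ((√(2 + 7)/2 + (½)*1) - 1*103) = (-591 + 48) + ((√9/2 + ½) - 103) = -543 + (((½)*3 + ½) - 103) = -543 + ((3/2 + ½) - 103) = -543 + (2 - 103) = -543 - 101 = -644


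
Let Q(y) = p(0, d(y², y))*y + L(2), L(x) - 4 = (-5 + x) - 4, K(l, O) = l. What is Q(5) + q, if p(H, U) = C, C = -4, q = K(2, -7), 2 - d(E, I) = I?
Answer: -21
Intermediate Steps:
d(E, I) = 2 - I
q = 2
p(H, U) = -4
L(x) = -5 + x (L(x) = 4 + ((-5 + x) - 4) = 4 + (-9 + x) = -5 + x)
Q(y) = -3 - 4*y (Q(y) = -4*y + (-5 + 2) = -4*y - 3 = -3 - 4*y)
Q(5) + q = (-3 - 4*5) + 2 = (-3 - 20) + 2 = -23 + 2 = -21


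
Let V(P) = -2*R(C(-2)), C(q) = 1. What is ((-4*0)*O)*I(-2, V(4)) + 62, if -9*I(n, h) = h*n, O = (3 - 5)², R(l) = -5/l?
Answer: 62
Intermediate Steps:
O = 4 (O = (-2)² = 4)
V(P) = 10 (V(P) = -(-10)/1 = -(-10) = -2*(-5) = 10)
I(n, h) = -h*n/9
((-4*0)*O)*I(-2, V(4)) + 62 = (-4*0*4)*(-⅑*10*(-2)) + 62 = (0*4)*(20/9) + 62 = 0*(20/9) + 62 = 0 + 62 = 62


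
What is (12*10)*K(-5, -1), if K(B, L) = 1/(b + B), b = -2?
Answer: -120/7 ≈ -17.143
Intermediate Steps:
K(B, L) = 1/(-2 + B)
(12*10)*K(-5, -1) = (12*10)/(-2 - 5) = 120/(-7) = 120*(-⅐) = -120/7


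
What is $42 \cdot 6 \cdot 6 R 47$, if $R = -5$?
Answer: $-355320$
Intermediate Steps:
$42 \cdot 6 \cdot 6 R 47 = 42 \cdot 6 \cdot 6 \left(-5\right) 47 = 42 \cdot 36 \left(-5\right) 47 = 42 \left(-180\right) 47 = \left(-7560\right) 47 = -355320$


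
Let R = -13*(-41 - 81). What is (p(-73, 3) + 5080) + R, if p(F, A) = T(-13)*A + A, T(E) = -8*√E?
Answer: 6669 - 24*I*√13 ≈ 6669.0 - 86.533*I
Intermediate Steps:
p(F, A) = A - 8*I*A*√13 (p(F, A) = (-8*I*√13)*A + A = -8*I*A*√13 + A = A - 8*I*A*√13)
R = 1586 (R = -13*(-122) = 1586)
(p(-73, 3) + 5080) + R = (3*(1 - 8*I*√13) + 5080) + 1586 = ((3 - 24*I*√13) + 5080) + 1586 = (5083 - 24*I*√13) + 1586 = 6669 - 24*I*√13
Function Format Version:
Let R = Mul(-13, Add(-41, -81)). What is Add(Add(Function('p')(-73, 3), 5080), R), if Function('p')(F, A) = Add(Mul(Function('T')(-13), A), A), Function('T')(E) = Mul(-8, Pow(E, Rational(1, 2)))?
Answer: Add(6669, Mul(-24, I, Pow(13, Rational(1, 2)))) ≈ Add(6669.0, Mul(-86.533, I))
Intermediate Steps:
Function('p')(F, A) = Add(A, Mul(-8, I, A, Pow(13, Rational(1, 2)))) (Function('p')(F, A) = Add(Mul(Mul(-8, Pow(-13, Rational(1, 2))), A), A) = Add(Mul(Mul(-8, Mul(I, Pow(13, Rational(1, 2)))), A), A) = Add(Mul(Mul(-8, I, Pow(13, Rational(1, 2))), A), A) = Add(Mul(-8, I, A, Pow(13, Rational(1, 2))), A) = Add(A, Mul(-8, I, A, Pow(13, Rational(1, 2)))))
R = 1586 (R = Mul(-13, -122) = 1586)
Add(Add(Function('p')(-73, 3), 5080), R) = Add(Add(Mul(3, Add(1, Mul(-8, I, Pow(13, Rational(1, 2))))), 5080), 1586) = Add(Add(Add(3, Mul(-24, I, Pow(13, Rational(1, 2)))), 5080), 1586) = Add(Add(5083, Mul(-24, I, Pow(13, Rational(1, 2)))), 1586) = Add(6669, Mul(-24, I, Pow(13, Rational(1, 2))))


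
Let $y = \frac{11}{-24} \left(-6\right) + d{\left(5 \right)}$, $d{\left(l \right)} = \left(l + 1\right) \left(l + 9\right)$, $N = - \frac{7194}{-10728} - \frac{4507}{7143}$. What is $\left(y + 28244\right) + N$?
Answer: $\frac{30152657702}{1064307} \approx 28331.0$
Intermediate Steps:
$N = \frac{168647}{4257228}$ ($N = \left(-7194\right) \left(- \frac{1}{10728}\right) - \frac{4507}{7143} = \frac{1199}{1788} - \frac{4507}{7143} = \frac{168647}{4257228} \approx 0.039614$)
$d{\left(l \right)} = \left(1 + l\right) \left(9 + l\right)$
$y = \frac{347}{4}$ ($y = \frac{11}{-24} \left(-6\right) + \left(9 + 5^{2} + 10 \cdot 5\right) = 11 \left(- \frac{1}{24}\right) \left(-6\right) + \left(9 + 25 + 50\right) = \left(- \frac{11}{24}\right) \left(-6\right) + 84 = \frac{11}{4} + 84 = \frac{347}{4} \approx 86.75$)
$\left(y + 28244\right) + N = \left(\frac{347}{4} + 28244\right) + \frac{168647}{4257228} = \frac{113323}{4} + \frac{168647}{4257228} = \frac{30152657702}{1064307}$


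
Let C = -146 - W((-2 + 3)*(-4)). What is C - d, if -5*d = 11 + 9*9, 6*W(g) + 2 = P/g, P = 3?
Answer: -15257/120 ≈ -127.14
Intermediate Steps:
W(g) = -⅓ + 1/(2*g) (W(g) = -⅓ + (3/g)/6 = -⅓ + 1/(2*g))
d = -92/5 (d = -(11 + 9*9)/5 = -(11 + 81)/5 = -⅕*92 = -92/5 ≈ -18.400)
C = -3493/24 (C = -146 - (3 - 2*(-2 + 3)*(-4))/(6*((-2 + 3)*(-4))) = -146 - (3 - 2*(-4))/(6*(1*(-4))) = -146 - (3 - 2*(-4))/(6*(-4)) = -146 - (-1)*(3 + 8)/(6*4) = -146 - (-1)*11/(6*4) = -146 - 1*(-11/24) = -146 + 11/24 = -3493/24 ≈ -145.54)
C - d = -3493/24 - 1*(-92/5) = -3493/24 + 92/5 = -15257/120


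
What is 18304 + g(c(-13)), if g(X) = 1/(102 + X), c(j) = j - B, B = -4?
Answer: 1702273/93 ≈ 18304.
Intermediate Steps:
c(j) = 4 + j (c(j) = j - 1*(-4) = j + 4 = 4 + j)
18304 + g(c(-13)) = 18304 + 1/(102 + (4 - 13)) = 18304 + 1/(102 - 9) = 18304 + 1/93 = 1702273/93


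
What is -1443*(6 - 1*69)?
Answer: 90909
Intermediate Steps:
-1443*(6 - 1*69) = -1443*(6 - 69) = -1443*(-63) = 90909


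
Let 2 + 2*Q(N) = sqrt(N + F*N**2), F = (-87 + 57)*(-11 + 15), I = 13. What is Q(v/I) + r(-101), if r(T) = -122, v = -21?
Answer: -123 + I*sqrt(53193)/26 ≈ -123.0 + 8.8706*I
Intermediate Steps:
F = -120 (F = -30*4 = -120)
Q(N) = -1 + sqrt(N - 120*N**2)/2
Q(v/I) + r(-101) = (-1 + sqrt((-21/13)*(1 - (-2520)/13))/2) - 122 = (-1 + sqrt((-21*1/13)*(1 - (-2520)/13))/2) - 122 = (-1 + sqrt(-21*(1 - 120*(-21/13))/13)/2) - 122 = (-1 + sqrt(-21*(1 + 2520/13)/13)/2) - 122 = (-1 + sqrt(-21/13*2533/13)/2) - 122 = (-1 + sqrt(-53193/169)/2) - 122 = (-1 + (I*sqrt(53193)/13)/2) - 122 = (-1 + I*sqrt(53193)/26) - 122 = -123 + I*sqrt(53193)/26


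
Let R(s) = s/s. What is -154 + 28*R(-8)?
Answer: -126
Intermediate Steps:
R(s) = 1
-154 + 28*R(-8) = -154 + 28*1 = -154 + 28 = -126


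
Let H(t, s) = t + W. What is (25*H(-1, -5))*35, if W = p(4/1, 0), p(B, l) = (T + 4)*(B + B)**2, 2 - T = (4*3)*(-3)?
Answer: 2351125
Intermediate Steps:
T = 38 (T = 2 - 4*3*(-3) = 2 - 12*(-3) = 2 - 1*(-36) = 2 + 36 = 38)
p(B, l) = 168*B**2 (p(B, l) = (38 + 4)*(B + B)**2 = 42*(2*B)**2 = 42*(4*B**2) = 168*B**2)
W = 2688 (W = 168*(4/1)**2 = 168*(4*1)**2 = 168*4**2 = 168*16 = 2688)
H(t, s) = 2688 + t (H(t, s) = t + 2688 = 2688 + t)
(25*H(-1, -5))*35 = (25*(2688 - 1))*35 = (25*2687)*35 = 67175*35 = 2351125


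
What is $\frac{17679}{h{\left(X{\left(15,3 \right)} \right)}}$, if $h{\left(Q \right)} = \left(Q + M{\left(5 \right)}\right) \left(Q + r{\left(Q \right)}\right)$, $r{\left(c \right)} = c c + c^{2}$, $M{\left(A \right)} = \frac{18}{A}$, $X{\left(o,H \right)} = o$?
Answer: $\frac{5893}{2883} \approx 2.0441$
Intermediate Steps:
$r{\left(c \right)} = 2 c^{2}$ ($r{\left(c \right)} = c^{2} + c^{2} = 2 c^{2}$)
$h{\left(Q \right)} = \left(\frac{18}{5} + Q\right) \left(Q + 2 Q^{2}\right)$ ($h{\left(Q \right)} = \left(Q + \frac{18}{5}\right) \left(Q + 2 Q^{2}\right) = \left(\frac{18}{5} + Q\right) \left(Q + 2 Q^{2}\right)$)
$\frac{17679}{h{\left(X{\left(15,3 \right)} \right)}} = \frac{17679}{\frac{1}{5} \cdot 15 \left(18 + 10 \cdot 15^{2} + 41 \cdot 15\right)} = \frac{17679}{\frac{1}{5} \cdot 15 \left(18 + 10 \cdot 225 + 615\right)} = \frac{17679}{\frac{1}{5} \cdot 15 \left(18 + 2250 + 615\right)} = \frac{17679}{\frac{1}{5} \cdot 15 \cdot 2883} = \frac{17679}{8649} = 17679 \cdot \frac{1}{8649} = \frac{5893}{2883}$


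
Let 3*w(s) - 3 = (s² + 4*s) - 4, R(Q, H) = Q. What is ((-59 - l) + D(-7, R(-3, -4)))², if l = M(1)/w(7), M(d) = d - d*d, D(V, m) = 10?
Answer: 2401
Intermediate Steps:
M(d) = d - d²
w(s) = -⅓ + s²/3 + 4*s/3 (w(s) = 1 + ((s² + 4*s) - 4)/3 = 1 + (-4 + s² + 4*s)/3 = 1 + (-4/3 + s²/3 + 4*s/3) = -⅓ + s²/3 + 4*s/3)
l = 0 (l = (1*(1 - 1*1))/(-⅓ + (⅓)*7² + (4/3)*7) = (1*(1 - 1))/(-⅓ + (⅓)*49 + 28/3) = (1*0)/(-⅓ + 49/3 + 28/3) = 0/(76/3) = 0*(3/76) = 0)
((-59 - l) + D(-7, R(-3, -4)))² = ((-59 - 1*0) + 10)² = ((-59 + 0) + 10)² = (-59 + 10)² = (-49)² = 2401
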